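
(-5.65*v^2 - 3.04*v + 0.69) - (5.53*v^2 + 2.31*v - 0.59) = -11.18*v^2 - 5.35*v + 1.28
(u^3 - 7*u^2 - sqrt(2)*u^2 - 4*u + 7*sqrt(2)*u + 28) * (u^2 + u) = u^5 - 6*u^4 - sqrt(2)*u^4 - 11*u^3 + 6*sqrt(2)*u^3 + 7*sqrt(2)*u^2 + 24*u^2 + 28*u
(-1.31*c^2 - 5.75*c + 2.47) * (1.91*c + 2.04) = -2.5021*c^3 - 13.6549*c^2 - 7.0123*c + 5.0388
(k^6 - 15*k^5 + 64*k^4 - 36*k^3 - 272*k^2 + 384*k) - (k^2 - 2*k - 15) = k^6 - 15*k^5 + 64*k^4 - 36*k^3 - 273*k^2 + 386*k + 15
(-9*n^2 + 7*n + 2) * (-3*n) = 27*n^3 - 21*n^2 - 6*n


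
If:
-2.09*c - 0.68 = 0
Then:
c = -0.33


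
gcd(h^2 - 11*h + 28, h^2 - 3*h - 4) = h - 4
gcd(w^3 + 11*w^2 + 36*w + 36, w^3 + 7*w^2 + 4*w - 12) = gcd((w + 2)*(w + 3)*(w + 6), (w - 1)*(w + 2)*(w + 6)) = w^2 + 8*w + 12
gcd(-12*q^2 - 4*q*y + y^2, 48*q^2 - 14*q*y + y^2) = -6*q + y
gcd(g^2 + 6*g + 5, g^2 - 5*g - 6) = g + 1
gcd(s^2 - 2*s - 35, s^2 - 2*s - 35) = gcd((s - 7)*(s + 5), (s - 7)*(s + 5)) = s^2 - 2*s - 35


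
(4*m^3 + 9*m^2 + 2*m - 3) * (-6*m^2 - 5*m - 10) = -24*m^5 - 74*m^4 - 97*m^3 - 82*m^2 - 5*m + 30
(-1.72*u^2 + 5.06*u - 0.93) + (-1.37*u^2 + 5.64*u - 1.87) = -3.09*u^2 + 10.7*u - 2.8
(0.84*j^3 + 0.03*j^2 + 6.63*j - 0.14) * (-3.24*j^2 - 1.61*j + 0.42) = -2.7216*j^5 - 1.4496*j^4 - 21.1767*j^3 - 10.2081*j^2 + 3.01*j - 0.0588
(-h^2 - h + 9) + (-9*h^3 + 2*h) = -9*h^3 - h^2 + h + 9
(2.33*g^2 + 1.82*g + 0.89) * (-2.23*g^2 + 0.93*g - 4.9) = -5.1959*g^4 - 1.8917*g^3 - 11.7091*g^2 - 8.0903*g - 4.361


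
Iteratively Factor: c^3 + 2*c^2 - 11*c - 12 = (c + 1)*(c^2 + c - 12) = (c + 1)*(c + 4)*(c - 3)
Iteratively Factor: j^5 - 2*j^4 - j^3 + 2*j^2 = (j)*(j^4 - 2*j^3 - j^2 + 2*j) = j^2*(j^3 - 2*j^2 - j + 2) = j^2*(j - 2)*(j^2 - 1) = j^2*(j - 2)*(j + 1)*(j - 1)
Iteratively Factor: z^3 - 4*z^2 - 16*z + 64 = (z - 4)*(z^2 - 16) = (z - 4)^2*(z + 4)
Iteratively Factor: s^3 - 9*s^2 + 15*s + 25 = (s + 1)*(s^2 - 10*s + 25) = (s - 5)*(s + 1)*(s - 5)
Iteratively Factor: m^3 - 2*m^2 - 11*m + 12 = (m - 4)*(m^2 + 2*m - 3) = (m - 4)*(m - 1)*(m + 3)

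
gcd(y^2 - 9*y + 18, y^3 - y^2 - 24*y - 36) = y - 6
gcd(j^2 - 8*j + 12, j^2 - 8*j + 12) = j^2 - 8*j + 12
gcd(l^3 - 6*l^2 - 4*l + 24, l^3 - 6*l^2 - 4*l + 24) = l^3 - 6*l^2 - 4*l + 24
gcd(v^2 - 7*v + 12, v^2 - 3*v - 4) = v - 4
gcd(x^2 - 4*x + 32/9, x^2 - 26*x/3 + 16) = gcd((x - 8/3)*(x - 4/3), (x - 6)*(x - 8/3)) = x - 8/3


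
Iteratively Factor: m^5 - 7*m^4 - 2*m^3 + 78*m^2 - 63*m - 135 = (m - 3)*(m^4 - 4*m^3 - 14*m^2 + 36*m + 45) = (m - 3)*(m + 3)*(m^3 - 7*m^2 + 7*m + 15) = (m - 3)^2*(m + 3)*(m^2 - 4*m - 5) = (m - 5)*(m - 3)^2*(m + 3)*(m + 1)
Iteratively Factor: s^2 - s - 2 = (s - 2)*(s + 1)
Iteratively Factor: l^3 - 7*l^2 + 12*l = (l - 3)*(l^2 - 4*l) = l*(l - 3)*(l - 4)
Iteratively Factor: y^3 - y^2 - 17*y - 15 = (y + 1)*(y^2 - 2*y - 15) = (y + 1)*(y + 3)*(y - 5)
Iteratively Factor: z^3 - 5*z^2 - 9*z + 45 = (z + 3)*(z^2 - 8*z + 15) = (z - 5)*(z + 3)*(z - 3)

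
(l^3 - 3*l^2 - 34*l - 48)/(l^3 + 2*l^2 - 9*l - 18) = (l - 8)/(l - 3)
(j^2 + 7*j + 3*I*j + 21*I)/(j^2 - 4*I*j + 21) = (j + 7)/(j - 7*I)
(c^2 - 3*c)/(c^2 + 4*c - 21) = c/(c + 7)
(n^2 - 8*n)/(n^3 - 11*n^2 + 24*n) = 1/(n - 3)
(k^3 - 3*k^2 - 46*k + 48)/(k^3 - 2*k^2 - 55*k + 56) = (k + 6)/(k + 7)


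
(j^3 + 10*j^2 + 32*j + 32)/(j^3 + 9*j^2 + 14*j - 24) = (j^2 + 6*j + 8)/(j^2 + 5*j - 6)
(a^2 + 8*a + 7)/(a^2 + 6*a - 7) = (a + 1)/(a - 1)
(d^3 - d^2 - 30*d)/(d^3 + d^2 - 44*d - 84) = d*(d^2 - d - 30)/(d^3 + d^2 - 44*d - 84)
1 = 1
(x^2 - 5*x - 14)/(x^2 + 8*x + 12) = (x - 7)/(x + 6)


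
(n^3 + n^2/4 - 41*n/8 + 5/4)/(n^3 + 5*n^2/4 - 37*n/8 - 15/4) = (4*n - 1)/(4*n + 3)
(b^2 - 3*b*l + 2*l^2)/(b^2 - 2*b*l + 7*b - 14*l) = (b - l)/(b + 7)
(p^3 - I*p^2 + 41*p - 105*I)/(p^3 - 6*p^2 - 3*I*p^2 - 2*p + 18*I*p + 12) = (p^3 - I*p^2 + 41*p - 105*I)/(p^3 + p^2*(-6 - 3*I) + p*(-2 + 18*I) + 12)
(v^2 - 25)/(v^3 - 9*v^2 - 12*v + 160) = (v + 5)/(v^2 - 4*v - 32)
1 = 1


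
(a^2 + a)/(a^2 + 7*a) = (a + 1)/(a + 7)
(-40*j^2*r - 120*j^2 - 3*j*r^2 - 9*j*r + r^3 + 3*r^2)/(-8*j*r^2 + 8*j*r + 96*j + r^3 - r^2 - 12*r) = (5*j + r)/(r - 4)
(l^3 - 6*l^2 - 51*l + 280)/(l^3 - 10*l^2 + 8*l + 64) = (l^2 + 2*l - 35)/(l^2 - 2*l - 8)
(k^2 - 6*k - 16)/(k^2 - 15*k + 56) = (k + 2)/(k - 7)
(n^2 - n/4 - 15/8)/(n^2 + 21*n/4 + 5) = (n - 3/2)/(n + 4)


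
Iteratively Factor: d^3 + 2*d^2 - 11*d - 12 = (d + 4)*(d^2 - 2*d - 3) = (d - 3)*(d + 4)*(d + 1)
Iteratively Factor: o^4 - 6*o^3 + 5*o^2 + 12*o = (o - 3)*(o^3 - 3*o^2 - 4*o) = o*(o - 3)*(o^2 - 3*o - 4) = o*(o - 3)*(o + 1)*(o - 4)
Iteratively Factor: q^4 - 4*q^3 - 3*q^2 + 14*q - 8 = (q + 2)*(q^3 - 6*q^2 + 9*q - 4) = (q - 1)*(q + 2)*(q^2 - 5*q + 4) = (q - 1)^2*(q + 2)*(q - 4)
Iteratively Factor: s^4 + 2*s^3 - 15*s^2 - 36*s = (s - 4)*(s^3 + 6*s^2 + 9*s) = (s - 4)*(s + 3)*(s^2 + 3*s) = s*(s - 4)*(s + 3)*(s + 3)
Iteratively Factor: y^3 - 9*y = (y)*(y^2 - 9) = y*(y + 3)*(y - 3)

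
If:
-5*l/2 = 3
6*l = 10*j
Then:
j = -18/25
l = -6/5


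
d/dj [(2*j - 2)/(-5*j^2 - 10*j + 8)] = 2*(-5*j^2 - 10*j + 10*(j - 1)*(j + 1) + 8)/(5*j^2 + 10*j - 8)^2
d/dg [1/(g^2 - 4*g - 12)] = 2*(2 - g)/(-g^2 + 4*g + 12)^2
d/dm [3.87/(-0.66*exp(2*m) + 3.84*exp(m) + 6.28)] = (5.1084*exp(m) - 14.8608)*exp(m)/(-0.66*exp(2*m) + 3.84*exp(m) + 6.28)^2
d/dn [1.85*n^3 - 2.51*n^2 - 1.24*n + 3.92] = 5.55*n^2 - 5.02*n - 1.24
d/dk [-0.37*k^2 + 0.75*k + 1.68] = 0.75 - 0.74*k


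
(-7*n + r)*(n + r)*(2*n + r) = -14*n^3 - 19*n^2*r - 4*n*r^2 + r^3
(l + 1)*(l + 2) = l^2 + 3*l + 2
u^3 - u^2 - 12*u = u*(u - 4)*(u + 3)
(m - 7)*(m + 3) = m^2 - 4*m - 21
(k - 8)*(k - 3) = k^2 - 11*k + 24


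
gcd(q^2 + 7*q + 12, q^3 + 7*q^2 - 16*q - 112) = q + 4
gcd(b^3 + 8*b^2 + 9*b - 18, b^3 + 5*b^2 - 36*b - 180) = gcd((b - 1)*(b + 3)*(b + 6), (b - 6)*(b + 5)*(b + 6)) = b + 6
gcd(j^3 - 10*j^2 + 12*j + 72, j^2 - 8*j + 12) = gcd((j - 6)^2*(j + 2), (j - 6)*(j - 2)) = j - 6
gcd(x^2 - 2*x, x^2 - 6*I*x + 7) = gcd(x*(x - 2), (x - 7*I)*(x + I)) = 1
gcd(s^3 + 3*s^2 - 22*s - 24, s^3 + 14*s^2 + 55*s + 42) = s^2 + 7*s + 6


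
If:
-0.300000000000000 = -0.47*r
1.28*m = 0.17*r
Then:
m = 0.08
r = 0.64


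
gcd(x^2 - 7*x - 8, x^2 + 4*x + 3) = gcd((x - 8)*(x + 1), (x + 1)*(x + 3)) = x + 1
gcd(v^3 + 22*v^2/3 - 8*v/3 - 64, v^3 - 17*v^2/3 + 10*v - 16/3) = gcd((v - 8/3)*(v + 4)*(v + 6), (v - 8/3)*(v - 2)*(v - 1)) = v - 8/3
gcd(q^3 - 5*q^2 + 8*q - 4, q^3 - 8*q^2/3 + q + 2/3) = q^2 - 3*q + 2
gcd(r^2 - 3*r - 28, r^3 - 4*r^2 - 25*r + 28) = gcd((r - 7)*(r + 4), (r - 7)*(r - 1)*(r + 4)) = r^2 - 3*r - 28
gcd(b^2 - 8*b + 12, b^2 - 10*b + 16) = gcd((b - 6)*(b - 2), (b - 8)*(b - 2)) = b - 2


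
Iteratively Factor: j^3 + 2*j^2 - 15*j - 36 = (j + 3)*(j^2 - j - 12) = (j - 4)*(j + 3)*(j + 3)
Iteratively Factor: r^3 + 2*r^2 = (r)*(r^2 + 2*r) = r*(r + 2)*(r)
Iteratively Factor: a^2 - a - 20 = (a + 4)*(a - 5)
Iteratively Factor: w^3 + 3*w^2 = (w + 3)*(w^2) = w*(w + 3)*(w)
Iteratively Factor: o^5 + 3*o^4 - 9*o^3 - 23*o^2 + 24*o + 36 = (o - 2)*(o^4 + 5*o^3 + o^2 - 21*o - 18) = (o - 2)*(o + 3)*(o^3 + 2*o^2 - 5*o - 6) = (o - 2)*(o + 3)^2*(o^2 - o - 2) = (o - 2)^2*(o + 3)^2*(o + 1)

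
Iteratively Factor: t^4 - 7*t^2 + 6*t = (t)*(t^3 - 7*t + 6) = t*(t + 3)*(t^2 - 3*t + 2) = t*(t - 1)*(t + 3)*(t - 2)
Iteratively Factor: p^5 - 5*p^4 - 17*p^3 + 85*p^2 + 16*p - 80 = (p + 1)*(p^4 - 6*p^3 - 11*p^2 + 96*p - 80) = (p - 4)*(p + 1)*(p^3 - 2*p^2 - 19*p + 20) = (p - 4)*(p + 1)*(p + 4)*(p^2 - 6*p + 5) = (p - 5)*(p - 4)*(p + 1)*(p + 4)*(p - 1)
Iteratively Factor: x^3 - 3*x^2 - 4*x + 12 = (x - 3)*(x^2 - 4) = (x - 3)*(x + 2)*(x - 2)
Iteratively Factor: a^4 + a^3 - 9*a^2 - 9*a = (a + 1)*(a^3 - 9*a) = (a - 3)*(a + 1)*(a^2 + 3*a) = (a - 3)*(a + 1)*(a + 3)*(a)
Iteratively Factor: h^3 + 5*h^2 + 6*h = (h)*(h^2 + 5*h + 6) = h*(h + 2)*(h + 3)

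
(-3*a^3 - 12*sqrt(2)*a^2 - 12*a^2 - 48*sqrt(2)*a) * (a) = -3*a^4 - 12*sqrt(2)*a^3 - 12*a^3 - 48*sqrt(2)*a^2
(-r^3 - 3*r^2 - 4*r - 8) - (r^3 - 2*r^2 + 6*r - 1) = -2*r^3 - r^2 - 10*r - 7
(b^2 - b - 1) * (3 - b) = -b^3 + 4*b^2 - 2*b - 3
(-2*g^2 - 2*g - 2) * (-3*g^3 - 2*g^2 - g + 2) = 6*g^5 + 10*g^4 + 12*g^3 + 2*g^2 - 2*g - 4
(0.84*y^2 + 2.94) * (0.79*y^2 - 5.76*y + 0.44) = 0.6636*y^4 - 4.8384*y^3 + 2.6922*y^2 - 16.9344*y + 1.2936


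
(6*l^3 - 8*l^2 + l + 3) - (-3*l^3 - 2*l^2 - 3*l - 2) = 9*l^3 - 6*l^2 + 4*l + 5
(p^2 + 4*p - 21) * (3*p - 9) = 3*p^3 + 3*p^2 - 99*p + 189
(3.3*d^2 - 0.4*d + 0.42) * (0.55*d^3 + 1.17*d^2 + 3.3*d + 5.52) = 1.815*d^5 + 3.641*d^4 + 10.653*d^3 + 17.3874*d^2 - 0.822*d + 2.3184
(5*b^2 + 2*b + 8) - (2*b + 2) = 5*b^2 + 6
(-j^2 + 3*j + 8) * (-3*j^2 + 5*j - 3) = 3*j^4 - 14*j^3 - 6*j^2 + 31*j - 24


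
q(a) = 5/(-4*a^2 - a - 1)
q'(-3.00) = -0.10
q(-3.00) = -0.15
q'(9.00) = 0.00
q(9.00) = -0.01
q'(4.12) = 0.03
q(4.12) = -0.07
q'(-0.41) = -7.15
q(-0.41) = -3.96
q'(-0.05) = 3.26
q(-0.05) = -5.21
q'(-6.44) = -0.01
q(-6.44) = -0.03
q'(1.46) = 0.53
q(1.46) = -0.46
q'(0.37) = 5.38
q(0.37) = -2.61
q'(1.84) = 0.29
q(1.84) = -0.31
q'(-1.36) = -1.00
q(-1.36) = -0.71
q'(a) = 5*(8*a + 1)/(-4*a^2 - a - 1)^2 = 5*(8*a + 1)/(4*a^2 + a + 1)^2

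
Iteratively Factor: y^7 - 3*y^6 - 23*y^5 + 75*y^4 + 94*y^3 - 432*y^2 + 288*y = (y - 3)*(y^6 - 23*y^4 + 6*y^3 + 112*y^2 - 96*y) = (y - 3)*(y - 2)*(y^5 + 2*y^4 - 19*y^3 - 32*y^2 + 48*y) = (y - 3)*(y - 2)*(y - 1)*(y^4 + 3*y^3 - 16*y^2 - 48*y) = (y - 3)*(y - 2)*(y - 1)*(y + 3)*(y^3 - 16*y) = (y - 3)*(y - 2)*(y - 1)*(y + 3)*(y + 4)*(y^2 - 4*y) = y*(y - 3)*(y - 2)*(y - 1)*(y + 3)*(y + 4)*(y - 4)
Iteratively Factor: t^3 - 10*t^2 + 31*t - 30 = (t - 3)*(t^2 - 7*t + 10) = (t - 3)*(t - 2)*(t - 5)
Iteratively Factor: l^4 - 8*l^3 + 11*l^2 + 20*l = (l - 4)*(l^3 - 4*l^2 - 5*l) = (l - 4)*(l + 1)*(l^2 - 5*l) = (l - 5)*(l - 4)*(l + 1)*(l)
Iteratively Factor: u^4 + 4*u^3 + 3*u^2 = (u + 3)*(u^3 + u^2) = u*(u + 3)*(u^2 + u) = u^2*(u + 3)*(u + 1)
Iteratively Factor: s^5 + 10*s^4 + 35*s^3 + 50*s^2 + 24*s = (s + 4)*(s^4 + 6*s^3 + 11*s^2 + 6*s) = (s + 3)*(s + 4)*(s^3 + 3*s^2 + 2*s) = s*(s + 3)*(s + 4)*(s^2 + 3*s + 2) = s*(s + 1)*(s + 3)*(s + 4)*(s + 2)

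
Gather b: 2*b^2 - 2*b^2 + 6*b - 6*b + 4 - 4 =0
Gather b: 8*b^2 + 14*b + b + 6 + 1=8*b^2 + 15*b + 7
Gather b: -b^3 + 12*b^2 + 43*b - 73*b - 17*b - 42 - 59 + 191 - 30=-b^3 + 12*b^2 - 47*b + 60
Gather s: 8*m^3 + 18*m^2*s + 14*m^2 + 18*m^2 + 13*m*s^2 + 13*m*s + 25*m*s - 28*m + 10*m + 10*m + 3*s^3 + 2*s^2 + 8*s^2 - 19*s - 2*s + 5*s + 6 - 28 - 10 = 8*m^3 + 32*m^2 - 8*m + 3*s^3 + s^2*(13*m + 10) + s*(18*m^2 + 38*m - 16) - 32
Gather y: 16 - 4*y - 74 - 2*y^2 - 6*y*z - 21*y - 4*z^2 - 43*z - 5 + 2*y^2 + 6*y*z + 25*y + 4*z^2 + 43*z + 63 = 0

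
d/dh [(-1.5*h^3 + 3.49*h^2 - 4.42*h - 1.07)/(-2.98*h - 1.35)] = (8.94*h^3 - 4.3252*h^2 - 9.423*h + 2.7784)/(8.8804*h^2 + 8.046*h + 1.8225)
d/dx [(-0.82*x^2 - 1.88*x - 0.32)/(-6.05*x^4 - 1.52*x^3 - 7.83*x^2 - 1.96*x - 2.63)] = (-9.922*x^5 - 35.3684*x^4 - 13.4592*x^3 - 14.5724*x^2 - 0.698*x + 4.3172)/(36.6025*x^8 + 18.392*x^7 + 97.0534*x^6 + 47.5192*x^5 + 99.0903*x^4 + 38.6888*x^3 + 45.0274*x^2 + 10.3096*x + 6.9169)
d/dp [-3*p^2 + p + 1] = 1 - 6*p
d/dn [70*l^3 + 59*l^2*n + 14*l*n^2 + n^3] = 59*l^2 + 28*l*n + 3*n^2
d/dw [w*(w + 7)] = 2*w + 7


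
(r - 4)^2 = r^2 - 8*r + 16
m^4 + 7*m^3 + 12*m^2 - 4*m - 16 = (m - 1)*(m + 2)^2*(m + 4)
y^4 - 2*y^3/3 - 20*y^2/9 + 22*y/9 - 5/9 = (y - 1)^2*(y - 1/3)*(y + 5/3)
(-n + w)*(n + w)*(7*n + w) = -7*n^3 - n^2*w + 7*n*w^2 + w^3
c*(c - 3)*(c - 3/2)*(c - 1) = c^4 - 11*c^3/2 + 9*c^2 - 9*c/2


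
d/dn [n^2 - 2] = 2*n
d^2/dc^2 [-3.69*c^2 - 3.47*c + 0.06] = -7.38000000000000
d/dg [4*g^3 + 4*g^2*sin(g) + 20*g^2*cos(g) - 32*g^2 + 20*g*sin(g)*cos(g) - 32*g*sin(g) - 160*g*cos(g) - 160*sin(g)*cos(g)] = -20*g^2*sin(g) + 4*g^2*cos(g) + 12*g^2 + 168*g*sin(g) + 8*g*cos(g) + 20*g*cos(2*g) - 64*g - 32*sin(g) + 10*sin(2*g) - 160*cos(g) - 160*cos(2*g)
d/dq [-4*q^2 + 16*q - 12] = 16 - 8*q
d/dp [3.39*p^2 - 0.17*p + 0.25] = 6.78*p - 0.17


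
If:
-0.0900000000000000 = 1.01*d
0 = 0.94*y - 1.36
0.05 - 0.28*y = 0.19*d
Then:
No Solution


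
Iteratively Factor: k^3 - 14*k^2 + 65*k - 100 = (k - 4)*(k^2 - 10*k + 25) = (k - 5)*(k - 4)*(k - 5)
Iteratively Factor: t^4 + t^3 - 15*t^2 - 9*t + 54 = (t + 3)*(t^3 - 2*t^2 - 9*t + 18) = (t - 2)*(t + 3)*(t^2 - 9) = (t - 3)*(t - 2)*(t + 3)*(t + 3)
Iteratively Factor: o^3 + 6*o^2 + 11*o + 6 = (o + 1)*(o^2 + 5*o + 6) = (o + 1)*(o + 3)*(o + 2)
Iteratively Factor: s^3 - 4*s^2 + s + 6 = (s - 2)*(s^2 - 2*s - 3) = (s - 3)*(s - 2)*(s + 1)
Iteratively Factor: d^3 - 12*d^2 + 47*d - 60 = (d - 3)*(d^2 - 9*d + 20) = (d - 5)*(d - 3)*(d - 4)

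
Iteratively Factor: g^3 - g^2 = (g - 1)*(g^2) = g*(g - 1)*(g)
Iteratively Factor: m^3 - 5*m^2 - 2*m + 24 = (m + 2)*(m^2 - 7*m + 12) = (m - 4)*(m + 2)*(m - 3)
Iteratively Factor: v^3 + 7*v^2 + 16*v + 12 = (v + 2)*(v^2 + 5*v + 6) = (v + 2)^2*(v + 3)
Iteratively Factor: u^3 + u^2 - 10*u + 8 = (u + 4)*(u^2 - 3*u + 2) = (u - 2)*(u + 4)*(u - 1)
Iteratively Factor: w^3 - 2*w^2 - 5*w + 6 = (w - 3)*(w^2 + w - 2) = (w - 3)*(w - 1)*(w + 2)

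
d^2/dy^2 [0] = 0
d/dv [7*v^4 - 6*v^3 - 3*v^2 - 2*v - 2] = 28*v^3 - 18*v^2 - 6*v - 2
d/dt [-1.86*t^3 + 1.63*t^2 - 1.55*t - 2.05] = -5.58*t^2 + 3.26*t - 1.55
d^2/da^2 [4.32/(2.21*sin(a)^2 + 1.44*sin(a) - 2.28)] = (-84.397248*sin(a)^4 - 41.243904*sin(a)^3 + 30.567456*sin(a)^2 + 68.304384*sin(a) + 61.451136)/(2.21*sin(a)^2 + 1.44*sin(a) - 2.28)^3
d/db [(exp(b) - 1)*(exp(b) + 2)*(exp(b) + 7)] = (3*exp(2*b) + 16*exp(b) + 5)*exp(b)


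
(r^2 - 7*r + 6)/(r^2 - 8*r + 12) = (r - 1)/(r - 2)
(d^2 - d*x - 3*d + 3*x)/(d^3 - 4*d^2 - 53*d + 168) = (d - x)/(d^2 - d - 56)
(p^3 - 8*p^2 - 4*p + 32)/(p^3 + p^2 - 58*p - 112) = (p - 2)/(p + 7)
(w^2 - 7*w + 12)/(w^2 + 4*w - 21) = (w - 4)/(w + 7)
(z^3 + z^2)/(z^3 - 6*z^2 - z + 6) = z^2/(z^2 - 7*z + 6)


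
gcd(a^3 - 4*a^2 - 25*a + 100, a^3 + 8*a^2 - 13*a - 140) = a^2 + a - 20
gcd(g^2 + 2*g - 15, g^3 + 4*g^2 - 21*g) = g - 3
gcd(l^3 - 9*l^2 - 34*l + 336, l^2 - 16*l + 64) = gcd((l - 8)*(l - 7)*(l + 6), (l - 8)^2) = l - 8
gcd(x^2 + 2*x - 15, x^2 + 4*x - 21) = x - 3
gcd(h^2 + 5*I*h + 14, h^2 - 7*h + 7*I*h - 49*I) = h + 7*I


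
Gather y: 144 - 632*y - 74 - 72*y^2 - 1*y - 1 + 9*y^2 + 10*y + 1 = -63*y^2 - 623*y + 70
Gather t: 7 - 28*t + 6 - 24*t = 13 - 52*t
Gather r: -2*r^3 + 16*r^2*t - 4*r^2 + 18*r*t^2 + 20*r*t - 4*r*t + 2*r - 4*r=-2*r^3 + r^2*(16*t - 4) + r*(18*t^2 + 16*t - 2)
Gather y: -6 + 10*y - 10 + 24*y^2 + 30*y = 24*y^2 + 40*y - 16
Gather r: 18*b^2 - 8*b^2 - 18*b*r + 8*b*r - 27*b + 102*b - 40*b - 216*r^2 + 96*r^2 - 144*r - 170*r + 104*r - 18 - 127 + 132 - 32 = 10*b^2 + 35*b - 120*r^2 + r*(-10*b - 210) - 45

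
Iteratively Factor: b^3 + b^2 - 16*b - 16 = (b + 4)*(b^2 - 3*b - 4) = (b - 4)*(b + 4)*(b + 1)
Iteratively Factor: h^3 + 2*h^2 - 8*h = (h + 4)*(h^2 - 2*h) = (h - 2)*(h + 4)*(h)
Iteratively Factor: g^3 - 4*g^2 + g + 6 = (g - 3)*(g^2 - g - 2) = (g - 3)*(g - 2)*(g + 1)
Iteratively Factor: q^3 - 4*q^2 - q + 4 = (q - 4)*(q^2 - 1) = (q - 4)*(q - 1)*(q + 1)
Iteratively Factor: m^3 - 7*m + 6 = (m + 3)*(m^2 - 3*m + 2) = (m - 2)*(m + 3)*(m - 1)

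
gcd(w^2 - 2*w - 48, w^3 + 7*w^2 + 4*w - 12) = w + 6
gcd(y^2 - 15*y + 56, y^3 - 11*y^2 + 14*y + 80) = y - 8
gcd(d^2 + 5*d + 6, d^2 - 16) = 1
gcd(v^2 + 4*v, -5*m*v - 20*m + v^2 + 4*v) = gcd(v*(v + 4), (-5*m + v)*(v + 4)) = v + 4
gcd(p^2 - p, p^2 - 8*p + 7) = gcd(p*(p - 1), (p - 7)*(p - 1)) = p - 1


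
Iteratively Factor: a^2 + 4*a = (a)*(a + 4)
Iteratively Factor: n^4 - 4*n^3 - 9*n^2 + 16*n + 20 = (n + 1)*(n^3 - 5*n^2 - 4*n + 20) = (n + 1)*(n + 2)*(n^2 - 7*n + 10) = (n - 5)*(n + 1)*(n + 2)*(n - 2)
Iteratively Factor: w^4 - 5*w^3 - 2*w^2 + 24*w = (w + 2)*(w^3 - 7*w^2 + 12*w) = (w - 4)*(w + 2)*(w^2 - 3*w) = (w - 4)*(w - 3)*(w + 2)*(w)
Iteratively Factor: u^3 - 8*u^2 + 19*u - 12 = (u - 1)*(u^2 - 7*u + 12) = (u - 4)*(u - 1)*(u - 3)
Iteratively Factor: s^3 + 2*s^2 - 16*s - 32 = (s + 4)*(s^2 - 2*s - 8) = (s + 2)*(s + 4)*(s - 4)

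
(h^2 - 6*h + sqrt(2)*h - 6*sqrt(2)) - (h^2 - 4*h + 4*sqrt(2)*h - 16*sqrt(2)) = -3*sqrt(2)*h - 2*h + 10*sqrt(2)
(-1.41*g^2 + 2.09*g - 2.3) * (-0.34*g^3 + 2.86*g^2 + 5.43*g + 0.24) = 0.4794*g^5 - 4.7432*g^4 - 0.8969*g^3 + 4.4323*g^2 - 11.9874*g - 0.552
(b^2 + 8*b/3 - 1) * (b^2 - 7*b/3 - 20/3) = b^4 + b^3/3 - 125*b^2/9 - 139*b/9 + 20/3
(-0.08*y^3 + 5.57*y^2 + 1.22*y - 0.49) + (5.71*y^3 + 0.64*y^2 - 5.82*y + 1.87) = 5.63*y^3 + 6.21*y^2 - 4.6*y + 1.38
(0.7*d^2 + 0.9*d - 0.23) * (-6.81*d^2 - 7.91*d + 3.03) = -4.767*d^4 - 11.666*d^3 - 3.4317*d^2 + 4.5463*d - 0.6969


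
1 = 1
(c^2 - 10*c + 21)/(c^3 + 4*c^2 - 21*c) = (c - 7)/(c*(c + 7))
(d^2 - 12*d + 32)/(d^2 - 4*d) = (d - 8)/d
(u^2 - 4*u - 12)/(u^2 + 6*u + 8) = (u - 6)/(u + 4)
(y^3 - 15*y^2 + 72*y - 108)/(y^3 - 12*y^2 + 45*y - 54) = (y - 6)/(y - 3)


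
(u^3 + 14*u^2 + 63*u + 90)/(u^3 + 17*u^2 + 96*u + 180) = (u + 3)/(u + 6)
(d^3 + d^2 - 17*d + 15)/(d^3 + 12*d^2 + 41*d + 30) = (d^2 - 4*d + 3)/(d^2 + 7*d + 6)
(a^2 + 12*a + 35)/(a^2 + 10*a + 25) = (a + 7)/(a + 5)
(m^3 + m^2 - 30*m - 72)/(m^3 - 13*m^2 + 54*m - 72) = (m^2 + 7*m + 12)/(m^2 - 7*m + 12)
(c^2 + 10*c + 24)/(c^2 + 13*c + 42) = (c + 4)/(c + 7)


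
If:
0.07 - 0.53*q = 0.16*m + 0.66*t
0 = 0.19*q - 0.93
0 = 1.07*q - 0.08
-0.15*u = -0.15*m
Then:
No Solution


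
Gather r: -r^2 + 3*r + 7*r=-r^2 + 10*r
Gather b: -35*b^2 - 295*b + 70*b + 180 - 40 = -35*b^2 - 225*b + 140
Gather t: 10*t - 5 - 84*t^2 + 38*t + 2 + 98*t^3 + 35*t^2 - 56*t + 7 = 98*t^3 - 49*t^2 - 8*t + 4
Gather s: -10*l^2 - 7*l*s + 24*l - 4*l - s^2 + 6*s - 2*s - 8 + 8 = -10*l^2 + 20*l - s^2 + s*(4 - 7*l)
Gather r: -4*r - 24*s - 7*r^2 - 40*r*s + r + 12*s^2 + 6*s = -7*r^2 + r*(-40*s - 3) + 12*s^2 - 18*s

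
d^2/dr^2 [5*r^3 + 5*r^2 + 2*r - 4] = 30*r + 10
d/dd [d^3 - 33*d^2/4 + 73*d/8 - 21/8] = 3*d^2 - 33*d/2 + 73/8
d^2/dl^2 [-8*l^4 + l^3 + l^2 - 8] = -96*l^2 + 6*l + 2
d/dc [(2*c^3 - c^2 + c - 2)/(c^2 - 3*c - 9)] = (2*c^4 - 12*c^3 - 52*c^2 + 22*c - 15)/(c^4 - 6*c^3 - 9*c^2 + 54*c + 81)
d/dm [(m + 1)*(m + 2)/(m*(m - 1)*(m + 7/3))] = 3*(-3*m^4 - 18*m^3 - 37*m^2 - 16*m + 14)/(m^2*(9*m^4 + 24*m^3 - 26*m^2 - 56*m + 49))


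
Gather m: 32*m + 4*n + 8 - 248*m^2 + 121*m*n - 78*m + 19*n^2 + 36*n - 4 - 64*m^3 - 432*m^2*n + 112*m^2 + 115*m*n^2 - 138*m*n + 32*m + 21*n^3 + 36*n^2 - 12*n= -64*m^3 + m^2*(-432*n - 136) + m*(115*n^2 - 17*n - 14) + 21*n^3 + 55*n^2 + 28*n + 4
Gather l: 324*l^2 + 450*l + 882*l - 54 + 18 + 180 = 324*l^2 + 1332*l + 144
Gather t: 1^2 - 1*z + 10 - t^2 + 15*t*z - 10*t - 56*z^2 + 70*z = -t^2 + t*(15*z - 10) - 56*z^2 + 69*z + 11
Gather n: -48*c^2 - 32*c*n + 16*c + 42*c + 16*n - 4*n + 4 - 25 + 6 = -48*c^2 + 58*c + n*(12 - 32*c) - 15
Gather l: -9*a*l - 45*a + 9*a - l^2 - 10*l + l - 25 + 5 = -36*a - l^2 + l*(-9*a - 9) - 20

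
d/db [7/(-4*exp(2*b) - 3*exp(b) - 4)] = (56*exp(b) + 21)*exp(b)/(4*exp(2*b) + 3*exp(b) + 4)^2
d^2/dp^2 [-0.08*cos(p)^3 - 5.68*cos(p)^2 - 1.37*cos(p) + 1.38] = 1.43*cos(p) + 11.36*cos(2*p) + 0.18*cos(3*p)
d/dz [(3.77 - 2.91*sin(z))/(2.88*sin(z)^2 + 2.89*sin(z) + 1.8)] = (8.3808*sin(z)^2 - 21.7152*sin(z) - 16.1333)*cos(z)/(8.2944*sin(z)^4 + 16.6464*sin(z)^3 + 18.7201*sin(z)^2 + 10.404*sin(z) + 3.24)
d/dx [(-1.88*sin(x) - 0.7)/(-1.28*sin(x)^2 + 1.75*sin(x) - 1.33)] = (-2.4064*sin(x)^2 - 1.792*sin(x) + 3.7254)*cos(x)/(1.6384*sin(x)^4 - 4.48*sin(x)^3 + 6.4673*sin(x)^2 - 4.655*sin(x) + 1.7689)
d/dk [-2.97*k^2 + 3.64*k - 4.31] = 3.64 - 5.94*k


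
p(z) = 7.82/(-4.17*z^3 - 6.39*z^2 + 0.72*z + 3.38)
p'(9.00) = 0.00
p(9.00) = -0.00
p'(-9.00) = 0.00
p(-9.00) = 0.00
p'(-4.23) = 0.03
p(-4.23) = 0.04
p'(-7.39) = 0.00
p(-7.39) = 0.01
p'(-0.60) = -12.67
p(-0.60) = 5.05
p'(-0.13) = -1.67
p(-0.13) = 2.45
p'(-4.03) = 0.04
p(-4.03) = 0.05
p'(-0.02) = -0.67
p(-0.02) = 2.33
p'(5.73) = 0.00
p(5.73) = -0.01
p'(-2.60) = 0.40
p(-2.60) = 0.25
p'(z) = 7.82*(12.51*z^2 + 12.78*z - 0.72)/(-4.17*z^3 - 6.39*z^2 + 0.72*z + 3.38)^2 = (97.8282*z^2 + 99.9396*z - 5.6304)/(4.17*z^3 + 6.39*z^2 - 0.72*z - 3.38)^2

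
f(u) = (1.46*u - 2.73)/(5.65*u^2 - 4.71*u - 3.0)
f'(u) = (4.71 - 11.3*u)*(1.46*u - 2.73)/(5.65*u^2 - 4.71*u - 3.0)^2 + 1.46/(5.65*u^2 - 4.71*u - 3.0) = (-8.249*u^2 + 30.849*u - 17.2383)/(31.9225*u^4 - 53.223*u^3 - 11.7159*u^2 + 28.26*u + 9.0)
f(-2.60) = -0.14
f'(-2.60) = -0.07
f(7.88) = 0.03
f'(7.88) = -0.00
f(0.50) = 0.51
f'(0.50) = -0.25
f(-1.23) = -0.40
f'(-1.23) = -0.53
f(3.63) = 0.05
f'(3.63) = -0.00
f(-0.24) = 1.99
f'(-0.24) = -10.53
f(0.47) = 0.52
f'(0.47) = -0.29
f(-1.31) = -0.36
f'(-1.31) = -0.43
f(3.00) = 0.05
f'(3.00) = 0.00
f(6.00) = 0.04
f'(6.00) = -0.00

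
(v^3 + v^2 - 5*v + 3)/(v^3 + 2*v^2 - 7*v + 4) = (v + 3)/(v + 4)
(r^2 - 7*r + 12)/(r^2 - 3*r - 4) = (r - 3)/(r + 1)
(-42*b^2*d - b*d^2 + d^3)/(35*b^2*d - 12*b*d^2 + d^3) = (-6*b - d)/(5*b - d)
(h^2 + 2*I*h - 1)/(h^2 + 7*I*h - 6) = (h + I)/(h + 6*I)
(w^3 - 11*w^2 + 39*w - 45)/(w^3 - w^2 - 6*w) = (w^2 - 8*w + 15)/(w*(w + 2))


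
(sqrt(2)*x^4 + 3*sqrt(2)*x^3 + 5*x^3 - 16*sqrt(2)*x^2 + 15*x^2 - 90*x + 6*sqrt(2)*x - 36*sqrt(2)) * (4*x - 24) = 4*sqrt(2)*x^5 - 12*sqrt(2)*x^4 + 20*x^4 - 136*sqrt(2)*x^3 - 60*x^3 - 720*x^2 + 408*sqrt(2)*x^2 - 288*sqrt(2)*x + 2160*x + 864*sqrt(2)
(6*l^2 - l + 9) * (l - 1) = 6*l^3 - 7*l^2 + 10*l - 9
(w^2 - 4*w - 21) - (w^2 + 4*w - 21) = -8*w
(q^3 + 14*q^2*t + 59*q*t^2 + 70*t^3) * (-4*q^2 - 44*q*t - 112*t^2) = -4*q^5 - 100*q^4*t - 964*q^3*t^2 - 4444*q^2*t^3 - 9688*q*t^4 - 7840*t^5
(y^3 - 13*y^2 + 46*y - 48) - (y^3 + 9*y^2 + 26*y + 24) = -22*y^2 + 20*y - 72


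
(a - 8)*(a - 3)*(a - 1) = a^3 - 12*a^2 + 35*a - 24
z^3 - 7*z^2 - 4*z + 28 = (z - 7)*(z - 2)*(z + 2)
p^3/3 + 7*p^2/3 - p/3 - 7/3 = (p/3 + 1/3)*(p - 1)*(p + 7)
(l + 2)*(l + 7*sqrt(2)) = l^2 + 2*l + 7*sqrt(2)*l + 14*sqrt(2)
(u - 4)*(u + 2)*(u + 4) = u^3 + 2*u^2 - 16*u - 32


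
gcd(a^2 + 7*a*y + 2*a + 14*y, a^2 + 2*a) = a + 2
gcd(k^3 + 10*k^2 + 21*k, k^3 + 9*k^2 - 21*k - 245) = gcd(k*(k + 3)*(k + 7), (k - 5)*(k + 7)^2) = k + 7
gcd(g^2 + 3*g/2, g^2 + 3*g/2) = g^2 + 3*g/2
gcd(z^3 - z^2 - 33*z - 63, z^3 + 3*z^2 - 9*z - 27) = z^2 + 6*z + 9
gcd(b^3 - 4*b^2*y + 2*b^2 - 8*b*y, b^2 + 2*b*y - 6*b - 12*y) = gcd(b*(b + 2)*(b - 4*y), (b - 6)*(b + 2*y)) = 1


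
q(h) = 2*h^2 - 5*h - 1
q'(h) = 4*h - 5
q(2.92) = 1.45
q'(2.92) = 6.68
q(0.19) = -1.88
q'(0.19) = -4.24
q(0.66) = -3.43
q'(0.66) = -2.36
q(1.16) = -4.11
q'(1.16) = -0.36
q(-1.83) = 14.85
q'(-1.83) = -12.32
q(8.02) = 87.54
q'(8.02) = 27.08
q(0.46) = -2.88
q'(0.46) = -3.16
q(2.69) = 0.02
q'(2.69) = 5.76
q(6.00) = 41.00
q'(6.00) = 19.00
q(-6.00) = 101.00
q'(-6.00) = -29.00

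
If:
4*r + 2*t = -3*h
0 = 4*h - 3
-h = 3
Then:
No Solution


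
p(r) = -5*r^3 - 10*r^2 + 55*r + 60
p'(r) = -15*r^2 - 20*r + 55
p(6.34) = -1267.46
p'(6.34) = -674.73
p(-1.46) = -26.06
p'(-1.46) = 52.23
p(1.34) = 103.71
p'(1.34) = 1.27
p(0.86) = 96.72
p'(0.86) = 26.71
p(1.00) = 100.00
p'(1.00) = 20.00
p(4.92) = -506.94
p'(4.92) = -406.50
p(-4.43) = 54.79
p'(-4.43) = -150.77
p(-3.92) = -8.08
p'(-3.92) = -97.10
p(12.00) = -9360.00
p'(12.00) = -2345.00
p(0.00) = 60.00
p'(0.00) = 55.00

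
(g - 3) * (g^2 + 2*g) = g^3 - g^2 - 6*g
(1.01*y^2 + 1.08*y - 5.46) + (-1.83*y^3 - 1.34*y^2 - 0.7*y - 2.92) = -1.83*y^3 - 0.33*y^2 + 0.38*y - 8.38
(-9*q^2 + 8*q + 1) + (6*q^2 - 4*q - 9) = -3*q^2 + 4*q - 8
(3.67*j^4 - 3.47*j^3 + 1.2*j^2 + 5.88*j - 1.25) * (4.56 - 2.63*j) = -9.6521*j^5 + 25.8613*j^4 - 18.9792*j^3 - 9.9924*j^2 + 30.1003*j - 5.7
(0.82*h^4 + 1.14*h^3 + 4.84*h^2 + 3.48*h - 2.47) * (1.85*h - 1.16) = 1.517*h^5 + 1.1578*h^4 + 7.6316*h^3 + 0.823600000000001*h^2 - 8.6063*h + 2.8652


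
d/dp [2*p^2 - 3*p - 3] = 4*p - 3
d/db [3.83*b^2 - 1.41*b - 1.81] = 7.66*b - 1.41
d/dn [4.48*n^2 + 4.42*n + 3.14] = 8.96*n + 4.42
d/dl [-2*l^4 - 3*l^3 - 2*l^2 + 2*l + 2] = -8*l^3 - 9*l^2 - 4*l + 2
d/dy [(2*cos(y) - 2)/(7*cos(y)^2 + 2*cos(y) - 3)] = 2*(7*cos(y)^2 - 14*cos(y) + 1)*sin(y)/(-7*sin(y)^2 + 2*cos(y) + 4)^2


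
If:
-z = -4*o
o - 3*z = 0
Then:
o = 0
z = 0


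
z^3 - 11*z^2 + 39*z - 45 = (z - 5)*(z - 3)^2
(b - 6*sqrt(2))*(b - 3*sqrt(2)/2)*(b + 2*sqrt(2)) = b^3 - 11*sqrt(2)*b^2/2 - 12*b + 36*sqrt(2)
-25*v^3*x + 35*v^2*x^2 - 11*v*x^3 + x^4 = x*(-5*v + x)^2*(-v + x)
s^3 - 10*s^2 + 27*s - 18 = (s - 6)*(s - 3)*(s - 1)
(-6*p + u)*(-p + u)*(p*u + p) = 6*p^3*u + 6*p^3 - 7*p^2*u^2 - 7*p^2*u + p*u^3 + p*u^2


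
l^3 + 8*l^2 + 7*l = l*(l + 1)*(l + 7)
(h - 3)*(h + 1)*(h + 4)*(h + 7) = h^4 + 9*h^3 + 3*h^2 - 89*h - 84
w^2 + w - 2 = (w - 1)*(w + 2)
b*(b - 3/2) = b^2 - 3*b/2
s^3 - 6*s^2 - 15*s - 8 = (s - 8)*(s + 1)^2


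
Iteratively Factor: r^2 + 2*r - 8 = (r + 4)*(r - 2)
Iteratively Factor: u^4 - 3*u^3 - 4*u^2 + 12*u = (u - 3)*(u^3 - 4*u) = (u - 3)*(u + 2)*(u^2 - 2*u) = u*(u - 3)*(u + 2)*(u - 2)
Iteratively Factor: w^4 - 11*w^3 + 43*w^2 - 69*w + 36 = (w - 1)*(w^3 - 10*w^2 + 33*w - 36) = (w - 4)*(w - 1)*(w^2 - 6*w + 9) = (w - 4)*(w - 3)*(w - 1)*(w - 3)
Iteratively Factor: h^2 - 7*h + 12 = (h - 4)*(h - 3)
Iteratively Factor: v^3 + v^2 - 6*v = (v)*(v^2 + v - 6) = v*(v - 2)*(v + 3)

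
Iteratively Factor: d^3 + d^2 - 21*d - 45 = (d + 3)*(d^2 - 2*d - 15) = (d + 3)^2*(d - 5)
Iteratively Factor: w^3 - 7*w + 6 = (w - 1)*(w^2 + w - 6) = (w - 1)*(w + 3)*(w - 2)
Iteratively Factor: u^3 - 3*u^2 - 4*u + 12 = (u + 2)*(u^2 - 5*u + 6) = (u - 2)*(u + 2)*(u - 3)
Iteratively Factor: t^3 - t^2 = (t)*(t^2 - t) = t^2*(t - 1)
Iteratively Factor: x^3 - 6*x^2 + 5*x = (x)*(x^2 - 6*x + 5) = x*(x - 5)*(x - 1)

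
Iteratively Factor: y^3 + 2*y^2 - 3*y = (y + 3)*(y^2 - y) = y*(y + 3)*(y - 1)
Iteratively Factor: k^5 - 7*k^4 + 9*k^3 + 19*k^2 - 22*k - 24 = (k + 1)*(k^4 - 8*k^3 + 17*k^2 + 2*k - 24) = (k + 1)^2*(k^3 - 9*k^2 + 26*k - 24) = (k - 2)*(k + 1)^2*(k^2 - 7*k + 12) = (k - 4)*(k - 2)*(k + 1)^2*(k - 3)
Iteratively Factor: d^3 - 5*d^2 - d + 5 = (d + 1)*(d^2 - 6*d + 5) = (d - 1)*(d + 1)*(d - 5)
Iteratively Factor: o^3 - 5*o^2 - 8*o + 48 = (o - 4)*(o^2 - o - 12) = (o - 4)^2*(o + 3)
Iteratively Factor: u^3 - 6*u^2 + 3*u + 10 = (u + 1)*(u^2 - 7*u + 10) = (u - 5)*(u + 1)*(u - 2)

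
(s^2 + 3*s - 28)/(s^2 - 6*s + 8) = (s + 7)/(s - 2)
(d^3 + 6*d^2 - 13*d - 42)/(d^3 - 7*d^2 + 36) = (d + 7)/(d - 6)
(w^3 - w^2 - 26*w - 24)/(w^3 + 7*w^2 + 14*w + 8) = (w - 6)/(w + 2)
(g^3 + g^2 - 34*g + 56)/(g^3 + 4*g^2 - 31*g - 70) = (g^2 - 6*g + 8)/(g^2 - 3*g - 10)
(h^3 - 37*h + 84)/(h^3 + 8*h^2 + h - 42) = (h^2 - 7*h + 12)/(h^2 + h - 6)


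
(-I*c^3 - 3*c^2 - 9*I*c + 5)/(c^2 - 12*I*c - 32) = (I*c^3 + 3*c^2 + 9*I*c - 5)/(-c^2 + 12*I*c + 32)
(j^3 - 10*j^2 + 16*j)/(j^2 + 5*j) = (j^2 - 10*j + 16)/(j + 5)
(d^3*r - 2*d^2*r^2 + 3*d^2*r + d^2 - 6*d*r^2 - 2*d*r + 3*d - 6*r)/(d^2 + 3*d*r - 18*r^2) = (d^3*r - 2*d^2*r^2 + 3*d^2*r + d^2 - 6*d*r^2 - 2*d*r + 3*d - 6*r)/(d^2 + 3*d*r - 18*r^2)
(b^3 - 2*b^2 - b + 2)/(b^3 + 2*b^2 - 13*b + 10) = (b + 1)/(b + 5)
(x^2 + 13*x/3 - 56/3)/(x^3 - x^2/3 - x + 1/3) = (3*x^2 + 13*x - 56)/(3*x^3 - x^2 - 3*x + 1)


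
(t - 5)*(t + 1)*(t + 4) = t^3 - 21*t - 20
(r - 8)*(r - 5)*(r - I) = r^3 - 13*r^2 - I*r^2 + 40*r + 13*I*r - 40*I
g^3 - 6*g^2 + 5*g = g*(g - 5)*(g - 1)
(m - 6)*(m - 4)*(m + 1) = m^3 - 9*m^2 + 14*m + 24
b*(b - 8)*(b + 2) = b^3 - 6*b^2 - 16*b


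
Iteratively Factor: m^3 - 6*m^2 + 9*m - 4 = (m - 1)*(m^2 - 5*m + 4) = (m - 4)*(m - 1)*(m - 1)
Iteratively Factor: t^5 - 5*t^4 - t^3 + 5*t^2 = (t + 1)*(t^4 - 6*t^3 + 5*t^2) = (t - 1)*(t + 1)*(t^3 - 5*t^2) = t*(t - 1)*(t + 1)*(t^2 - 5*t) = t^2*(t - 1)*(t + 1)*(t - 5)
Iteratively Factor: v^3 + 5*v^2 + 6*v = (v)*(v^2 + 5*v + 6) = v*(v + 3)*(v + 2)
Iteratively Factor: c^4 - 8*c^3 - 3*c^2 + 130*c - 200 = (c - 5)*(c^3 - 3*c^2 - 18*c + 40) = (c - 5)*(c + 4)*(c^2 - 7*c + 10) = (c - 5)*(c - 2)*(c + 4)*(c - 5)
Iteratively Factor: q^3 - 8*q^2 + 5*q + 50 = (q + 2)*(q^2 - 10*q + 25) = (q - 5)*(q + 2)*(q - 5)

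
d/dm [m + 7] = 1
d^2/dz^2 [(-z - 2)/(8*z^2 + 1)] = 16*(-32*z^2*(z + 2) + (3*z + 2)*(8*z^2 + 1))/(8*z^2 + 1)^3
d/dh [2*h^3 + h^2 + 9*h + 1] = 6*h^2 + 2*h + 9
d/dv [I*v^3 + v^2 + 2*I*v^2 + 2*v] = 3*I*v^2 + v*(2 + 4*I) + 2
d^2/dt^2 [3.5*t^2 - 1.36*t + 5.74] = 7.00000000000000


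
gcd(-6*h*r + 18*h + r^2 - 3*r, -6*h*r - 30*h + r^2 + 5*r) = -6*h + r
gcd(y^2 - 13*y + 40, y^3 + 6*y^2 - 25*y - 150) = y - 5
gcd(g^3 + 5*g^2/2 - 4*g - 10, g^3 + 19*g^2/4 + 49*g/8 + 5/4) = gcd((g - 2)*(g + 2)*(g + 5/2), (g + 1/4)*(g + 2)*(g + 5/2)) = g^2 + 9*g/2 + 5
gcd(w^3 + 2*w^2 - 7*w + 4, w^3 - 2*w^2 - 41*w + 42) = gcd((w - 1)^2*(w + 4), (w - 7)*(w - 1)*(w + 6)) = w - 1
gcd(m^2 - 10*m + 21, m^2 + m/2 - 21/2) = m - 3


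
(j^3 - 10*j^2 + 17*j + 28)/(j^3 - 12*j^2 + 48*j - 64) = (j^2 - 6*j - 7)/(j^2 - 8*j + 16)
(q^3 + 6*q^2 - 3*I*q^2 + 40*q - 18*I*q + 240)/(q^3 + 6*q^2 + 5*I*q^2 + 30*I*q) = (q - 8*I)/q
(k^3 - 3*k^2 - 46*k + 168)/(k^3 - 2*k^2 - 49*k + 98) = (k^2 - 10*k + 24)/(k^2 - 9*k + 14)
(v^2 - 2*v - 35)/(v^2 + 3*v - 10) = (v - 7)/(v - 2)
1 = 1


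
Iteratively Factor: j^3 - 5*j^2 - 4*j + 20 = (j - 2)*(j^2 - 3*j - 10) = (j - 5)*(j - 2)*(j + 2)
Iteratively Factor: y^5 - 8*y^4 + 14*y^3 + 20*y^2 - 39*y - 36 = (y - 3)*(y^4 - 5*y^3 - y^2 + 17*y + 12) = (y - 4)*(y - 3)*(y^3 - y^2 - 5*y - 3) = (y - 4)*(y - 3)*(y + 1)*(y^2 - 2*y - 3) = (y - 4)*(y - 3)^2*(y + 1)*(y + 1)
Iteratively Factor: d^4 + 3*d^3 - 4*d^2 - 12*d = (d - 2)*(d^3 + 5*d^2 + 6*d) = (d - 2)*(d + 3)*(d^2 + 2*d) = (d - 2)*(d + 2)*(d + 3)*(d)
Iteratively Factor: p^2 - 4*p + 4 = (p - 2)*(p - 2)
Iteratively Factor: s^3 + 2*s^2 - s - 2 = (s - 1)*(s^2 + 3*s + 2) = (s - 1)*(s + 2)*(s + 1)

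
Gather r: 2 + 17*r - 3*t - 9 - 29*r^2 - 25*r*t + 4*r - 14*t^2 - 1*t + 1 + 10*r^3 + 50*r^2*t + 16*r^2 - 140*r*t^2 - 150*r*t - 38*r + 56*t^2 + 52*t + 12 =10*r^3 + r^2*(50*t - 13) + r*(-140*t^2 - 175*t - 17) + 42*t^2 + 48*t + 6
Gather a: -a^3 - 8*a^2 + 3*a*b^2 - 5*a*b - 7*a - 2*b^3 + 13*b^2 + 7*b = -a^3 - 8*a^2 + a*(3*b^2 - 5*b - 7) - 2*b^3 + 13*b^2 + 7*b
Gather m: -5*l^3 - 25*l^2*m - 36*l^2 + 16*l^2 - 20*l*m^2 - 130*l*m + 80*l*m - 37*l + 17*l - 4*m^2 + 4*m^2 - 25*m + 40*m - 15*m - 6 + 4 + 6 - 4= -5*l^3 - 20*l^2 - 20*l*m^2 - 20*l + m*(-25*l^2 - 50*l)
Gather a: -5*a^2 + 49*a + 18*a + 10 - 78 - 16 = -5*a^2 + 67*a - 84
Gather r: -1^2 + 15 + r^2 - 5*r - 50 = r^2 - 5*r - 36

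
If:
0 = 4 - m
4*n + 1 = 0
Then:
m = 4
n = -1/4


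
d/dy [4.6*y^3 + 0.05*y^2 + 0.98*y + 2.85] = 13.8*y^2 + 0.1*y + 0.98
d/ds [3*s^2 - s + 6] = 6*s - 1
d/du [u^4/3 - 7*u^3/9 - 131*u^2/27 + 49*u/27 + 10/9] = 4*u^3/3 - 7*u^2/3 - 262*u/27 + 49/27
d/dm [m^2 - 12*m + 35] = 2*m - 12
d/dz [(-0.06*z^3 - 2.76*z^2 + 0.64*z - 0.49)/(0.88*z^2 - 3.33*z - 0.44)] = (-0.0528*z^4 + 0.3996*z^3 + 8.7068*z^2 + 3.2912*z - 1.9133)/(0.7744*z^4 - 5.8608*z^3 + 10.3145*z^2 + 2.9304*z + 0.1936)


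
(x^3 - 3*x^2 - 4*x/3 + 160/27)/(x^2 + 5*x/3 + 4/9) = (9*x^2 - 39*x + 40)/(3*(3*x + 1))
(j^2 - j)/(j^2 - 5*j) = (j - 1)/(j - 5)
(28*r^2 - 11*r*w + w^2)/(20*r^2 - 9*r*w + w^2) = (7*r - w)/(5*r - w)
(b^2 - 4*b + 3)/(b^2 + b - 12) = (b - 1)/(b + 4)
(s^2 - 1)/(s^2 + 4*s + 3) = (s - 1)/(s + 3)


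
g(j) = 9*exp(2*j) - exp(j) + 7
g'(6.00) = 2929182.82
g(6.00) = 1464396.69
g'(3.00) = 7241.63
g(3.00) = 3617.77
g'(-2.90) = -0.00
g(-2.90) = 6.97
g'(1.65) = 482.82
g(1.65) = 245.81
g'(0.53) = 50.26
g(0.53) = 31.28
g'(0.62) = 60.34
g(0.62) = 36.24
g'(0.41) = 39.36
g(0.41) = 25.93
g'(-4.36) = -0.01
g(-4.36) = 6.99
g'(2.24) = 1578.83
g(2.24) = 791.72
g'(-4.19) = -0.01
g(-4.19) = 6.99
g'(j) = 18*exp(2*j) - exp(j)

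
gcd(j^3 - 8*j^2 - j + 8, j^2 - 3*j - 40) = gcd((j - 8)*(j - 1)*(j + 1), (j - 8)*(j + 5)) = j - 8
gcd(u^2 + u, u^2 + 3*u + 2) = u + 1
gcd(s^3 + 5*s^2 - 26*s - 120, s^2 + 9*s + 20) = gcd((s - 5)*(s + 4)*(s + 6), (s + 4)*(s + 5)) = s + 4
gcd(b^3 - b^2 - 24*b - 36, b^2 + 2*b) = b + 2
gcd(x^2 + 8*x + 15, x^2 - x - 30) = x + 5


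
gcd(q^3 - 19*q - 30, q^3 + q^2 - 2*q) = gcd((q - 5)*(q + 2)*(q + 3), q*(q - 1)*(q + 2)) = q + 2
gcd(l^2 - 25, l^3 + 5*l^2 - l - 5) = l + 5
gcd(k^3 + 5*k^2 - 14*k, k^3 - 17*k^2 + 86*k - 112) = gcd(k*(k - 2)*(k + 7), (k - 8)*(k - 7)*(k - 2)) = k - 2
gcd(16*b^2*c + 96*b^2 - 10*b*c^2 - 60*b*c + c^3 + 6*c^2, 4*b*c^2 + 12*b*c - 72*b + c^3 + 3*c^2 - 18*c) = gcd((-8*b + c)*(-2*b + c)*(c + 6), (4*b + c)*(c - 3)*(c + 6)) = c + 6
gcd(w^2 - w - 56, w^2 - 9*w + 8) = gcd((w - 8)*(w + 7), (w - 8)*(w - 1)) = w - 8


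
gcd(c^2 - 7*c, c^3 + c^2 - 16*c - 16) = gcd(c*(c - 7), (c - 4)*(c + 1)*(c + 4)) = 1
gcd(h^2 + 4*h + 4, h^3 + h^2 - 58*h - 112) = h + 2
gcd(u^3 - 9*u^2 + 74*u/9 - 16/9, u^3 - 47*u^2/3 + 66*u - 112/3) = u^2 - 26*u/3 + 16/3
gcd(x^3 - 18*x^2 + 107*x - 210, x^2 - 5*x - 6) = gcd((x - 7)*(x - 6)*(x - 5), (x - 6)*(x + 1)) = x - 6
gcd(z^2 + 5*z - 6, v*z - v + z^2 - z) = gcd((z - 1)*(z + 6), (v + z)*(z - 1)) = z - 1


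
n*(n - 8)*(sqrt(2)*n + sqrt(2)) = sqrt(2)*n^3 - 7*sqrt(2)*n^2 - 8*sqrt(2)*n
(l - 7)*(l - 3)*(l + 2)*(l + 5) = l^4 - 3*l^3 - 39*l^2 + 47*l + 210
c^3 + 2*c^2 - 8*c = c*(c - 2)*(c + 4)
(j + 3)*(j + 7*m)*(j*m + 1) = j^3*m + 7*j^2*m^2 + 3*j^2*m + j^2 + 21*j*m^2 + 7*j*m + 3*j + 21*m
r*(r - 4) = r^2 - 4*r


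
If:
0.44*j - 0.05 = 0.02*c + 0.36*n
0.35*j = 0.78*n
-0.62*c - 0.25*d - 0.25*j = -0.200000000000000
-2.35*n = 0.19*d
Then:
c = 0.75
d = -1.30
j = 0.23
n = 0.10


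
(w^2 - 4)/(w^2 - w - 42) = (4 - w^2)/(-w^2 + w + 42)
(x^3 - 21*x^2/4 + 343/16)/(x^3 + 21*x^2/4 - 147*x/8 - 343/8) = (x - 7/2)/(x + 7)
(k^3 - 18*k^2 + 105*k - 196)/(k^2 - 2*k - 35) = (k^2 - 11*k + 28)/(k + 5)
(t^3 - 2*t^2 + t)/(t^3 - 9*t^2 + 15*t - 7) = t/(t - 7)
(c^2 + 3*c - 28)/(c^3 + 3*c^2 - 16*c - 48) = (c + 7)/(c^2 + 7*c + 12)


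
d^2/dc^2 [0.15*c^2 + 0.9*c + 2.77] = 0.300000000000000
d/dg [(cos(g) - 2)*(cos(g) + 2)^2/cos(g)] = -2*(cos(g) + 1 + 4/cos(g)^2)*sin(g)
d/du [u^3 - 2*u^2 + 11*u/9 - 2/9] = 3*u^2 - 4*u + 11/9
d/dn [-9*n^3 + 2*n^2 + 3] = n*(4 - 27*n)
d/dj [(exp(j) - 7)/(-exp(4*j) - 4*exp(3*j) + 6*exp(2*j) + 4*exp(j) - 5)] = (3*exp(3*j) - 17*exp(2*j) - 107*exp(j) - 23)*exp(j)/(exp(7*j) + 9*exp(6*j) + 13*exp(5*j) - 43*exp(4*j) - 29*exp(3*j) + 59*exp(2*j) + 15*exp(j) - 25)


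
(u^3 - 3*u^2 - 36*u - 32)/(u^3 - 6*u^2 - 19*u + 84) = (u^2 - 7*u - 8)/(u^2 - 10*u + 21)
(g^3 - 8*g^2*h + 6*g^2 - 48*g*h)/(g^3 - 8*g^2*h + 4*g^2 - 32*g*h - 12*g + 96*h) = g/(g - 2)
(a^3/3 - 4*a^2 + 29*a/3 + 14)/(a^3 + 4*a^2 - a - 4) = (a^2 - 13*a + 42)/(3*(a^2 + 3*a - 4))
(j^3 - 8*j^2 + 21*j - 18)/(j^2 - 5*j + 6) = j - 3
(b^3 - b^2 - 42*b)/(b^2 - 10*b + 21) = b*(b + 6)/(b - 3)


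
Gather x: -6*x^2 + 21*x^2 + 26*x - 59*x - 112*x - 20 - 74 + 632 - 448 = 15*x^2 - 145*x + 90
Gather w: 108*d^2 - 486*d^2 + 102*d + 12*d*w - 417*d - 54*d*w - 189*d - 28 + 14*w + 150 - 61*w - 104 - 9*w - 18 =-378*d^2 - 504*d + w*(-42*d - 56)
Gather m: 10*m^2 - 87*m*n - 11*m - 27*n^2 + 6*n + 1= 10*m^2 + m*(-87*n - 11) - 27*n^2 + 6*n + 1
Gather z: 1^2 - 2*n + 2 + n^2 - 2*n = n^2 - 4*n + 3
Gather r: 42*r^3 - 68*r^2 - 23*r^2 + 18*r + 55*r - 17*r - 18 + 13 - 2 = 42*r^3 - 91*r^2 + 56*r - 7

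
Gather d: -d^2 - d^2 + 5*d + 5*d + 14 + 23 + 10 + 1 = -2*d^2 + 10*d + 48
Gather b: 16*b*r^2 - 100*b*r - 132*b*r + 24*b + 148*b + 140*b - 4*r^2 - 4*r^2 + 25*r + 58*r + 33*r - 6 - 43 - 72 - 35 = b*(16*r^2 - 232*r + 312) - 8*r^2 + 116*r - 156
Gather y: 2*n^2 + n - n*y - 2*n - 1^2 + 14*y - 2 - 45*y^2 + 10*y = 2*n^2 - n - 45*y^2 + y*(24 - n) - 3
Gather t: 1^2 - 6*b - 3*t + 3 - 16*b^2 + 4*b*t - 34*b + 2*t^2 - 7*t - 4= -16*b^2 - 40*b + 2*t^2 + t*(4*b - 10)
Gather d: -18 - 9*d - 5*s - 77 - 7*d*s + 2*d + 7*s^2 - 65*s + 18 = d*(-7*s - 7) + 7*s^2 - 70*s - 77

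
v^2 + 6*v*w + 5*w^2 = (v + w)*(v + 5*w)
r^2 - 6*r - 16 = (r - 8)*(r + 2)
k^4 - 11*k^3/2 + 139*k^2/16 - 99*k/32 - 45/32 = (k - 3)*(k - 3/2)*(k - 5/4)*(k + 1/4)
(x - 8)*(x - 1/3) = x^2 - 25*x/3 + 8/3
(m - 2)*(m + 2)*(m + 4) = m^3 + 4*m^2 - 4*m - 16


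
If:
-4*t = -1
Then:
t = 1/4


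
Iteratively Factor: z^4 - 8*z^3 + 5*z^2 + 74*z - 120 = (z - 4)*(z^3 - 4*z^2 - 11*z + 30) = (z - 4)*(z + 3)*(z^2 - 7*z + 10) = (z - 4)*(z - 2)*(z + 3)*(z - 5)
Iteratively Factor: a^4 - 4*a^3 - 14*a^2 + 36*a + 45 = (a - 3)*(a^3 - a^2 - 17*a - 15) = (a - 3)*(a + 3)*(a^2 - 4*a - 5) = (a - 3)*(a + 1)*(a + 3)*(a - 5)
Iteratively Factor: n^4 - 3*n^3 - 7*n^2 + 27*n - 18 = (n - 1)*(n^3 - 2*n^2 - 9*n + 18) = (n - 3)*(n - 1)*(n^2 + n - 6) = (n - 3)*(n - 2)*(n - 1)*(n + 3)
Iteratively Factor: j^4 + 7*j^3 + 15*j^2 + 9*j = (j + 3)*(j^3 + 4*j^2 + 3*j) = (j + 3)^2*(j^2 + j) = j*(j + 3)^2*(j + 1)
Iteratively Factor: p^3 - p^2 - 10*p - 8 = (p - 4)*(p^2 + 3*p + 2) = (p - 4)*(p + 2)*(p + 1)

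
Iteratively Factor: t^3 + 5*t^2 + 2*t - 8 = (t - 1)*(t^2 + 6*t + 8) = (t - 1)*(t + 4)*(t + 2)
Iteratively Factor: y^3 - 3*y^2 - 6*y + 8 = (y + 2)*(y^2 - 5*y + 4) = (y - 1)*(y + 2)*(y - 4)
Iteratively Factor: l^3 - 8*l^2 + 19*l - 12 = (l - 1)*(l^2 - 7*l + 12) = (l - 3)*(l - 1)*(l - 4)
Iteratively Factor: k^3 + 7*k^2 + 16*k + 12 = (k + 3)*(k^2 + 4*k + 4) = (k + 2)*(k + 3)*(k + 2)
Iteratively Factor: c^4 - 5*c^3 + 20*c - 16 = (c - 4)*(c^3 - c^2 - 4*c + 4) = (c - 4)*(c - 1)*(c^2 - 4) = (c - 4)*(c - 1)*(c + 2)*(c - 2)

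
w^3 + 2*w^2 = w^2*(w + 2)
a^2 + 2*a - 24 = (a - 4)*(a + 6)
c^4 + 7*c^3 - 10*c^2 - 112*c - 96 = (c - 4)*(c + 1)*(c + 4)*(c + 6)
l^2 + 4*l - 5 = (l - 1)*(l + 5)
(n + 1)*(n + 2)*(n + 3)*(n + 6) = n^4 + 12*n^3 + 47*n^2 + 72*n + 36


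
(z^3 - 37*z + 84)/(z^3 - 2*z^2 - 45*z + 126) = (z - 4)/(z - 6)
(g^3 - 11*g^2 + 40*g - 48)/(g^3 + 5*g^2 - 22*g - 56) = (g^2 - 7*g + 12)/(g^2 + 9*g + 14)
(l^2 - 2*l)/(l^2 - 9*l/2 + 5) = 2*l/(2*l - 5)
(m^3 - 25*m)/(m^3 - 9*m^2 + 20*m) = (m + 5)/(m - 4)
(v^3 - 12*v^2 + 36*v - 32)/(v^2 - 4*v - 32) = (v^2 - 4*v + 4)/(v + 4)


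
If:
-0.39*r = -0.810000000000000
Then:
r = 2.08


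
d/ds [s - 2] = 1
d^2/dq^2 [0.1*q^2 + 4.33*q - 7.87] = 0.200000000000000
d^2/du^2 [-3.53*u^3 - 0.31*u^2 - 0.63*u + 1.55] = -21.18*u - 0.62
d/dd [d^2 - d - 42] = 2*d - 1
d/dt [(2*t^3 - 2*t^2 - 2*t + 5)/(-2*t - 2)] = (-4*t^3 - 4*t^2 + 4*t + 7)/(2*(t^2 + 2*t + 1))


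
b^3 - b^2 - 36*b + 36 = (b - 6)*(b - 1)*(b + 6)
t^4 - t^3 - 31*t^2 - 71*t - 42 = (t - 7)*(t + 1)*(t + 2)*(t + 3)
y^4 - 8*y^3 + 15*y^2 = y^2*(y - 5)*(y - 3)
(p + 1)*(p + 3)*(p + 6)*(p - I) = p^4 + 10*p^3 - I*p^3 + 27*p^2 - 10*I*p^2 + 18*p - 27*I*p - 18*I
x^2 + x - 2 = (x - 1)*(x + 2)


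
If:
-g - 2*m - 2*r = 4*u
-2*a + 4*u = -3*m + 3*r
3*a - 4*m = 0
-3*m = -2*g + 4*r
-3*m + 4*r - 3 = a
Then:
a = -28/43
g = -25/86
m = -21/43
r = 19/86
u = 71/344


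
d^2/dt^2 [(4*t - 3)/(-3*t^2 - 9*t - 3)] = 2*(-(2*t + 3)^2*(4*t - 3) + 3*(4*t + 3)*(t^2 + 3*t + 1))/(3*(t^2 + 3*t + 1)^3)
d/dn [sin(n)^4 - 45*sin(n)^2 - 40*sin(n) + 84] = 2*(2*sin(n)^3 - 45*sin(n) - 20)*cos(n)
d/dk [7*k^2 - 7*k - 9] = 14*k - 7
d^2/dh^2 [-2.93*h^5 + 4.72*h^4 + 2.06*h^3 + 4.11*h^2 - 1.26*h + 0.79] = -58.6*h^3 + 56.64*h^2 + 12.36*h + 8.22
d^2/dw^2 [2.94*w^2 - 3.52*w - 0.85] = 5.88000000000000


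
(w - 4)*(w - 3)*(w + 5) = w^3 - 2*w^2 - 23*w + 60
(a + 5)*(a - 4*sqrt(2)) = a^2 - 4*sqrt(2)*a + 5*a - 20*sqrt(2)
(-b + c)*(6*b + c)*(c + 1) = -6*b^2*c - 6*b^2 + 5*b*c^2 + 5*b*c + c^3 + c^2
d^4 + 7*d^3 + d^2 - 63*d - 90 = (d - 3)*(d + 2)*(d + 3)*(d + 5)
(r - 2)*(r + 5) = r^2 + 3*r - 10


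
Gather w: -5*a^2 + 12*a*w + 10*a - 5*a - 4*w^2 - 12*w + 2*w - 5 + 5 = -5*a^2 + 5*a - 4*w^2 + w*(12*a - 10)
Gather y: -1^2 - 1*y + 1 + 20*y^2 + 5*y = 20*y^2 + 4*y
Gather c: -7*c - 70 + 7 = -7*c - 63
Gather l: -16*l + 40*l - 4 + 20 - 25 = 24*l - 9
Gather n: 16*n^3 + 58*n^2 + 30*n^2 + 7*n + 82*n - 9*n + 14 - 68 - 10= 16*n^3 + 88*n^2 + 80*n - 64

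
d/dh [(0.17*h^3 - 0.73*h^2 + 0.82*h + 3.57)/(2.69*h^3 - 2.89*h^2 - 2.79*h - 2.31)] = (-2.22044604925031e-16*h^5 + 1.4724*h^4 - 5.3602*h^3 - 25.5815*h^2 + 24.0072*h + 8.0661)/(7.2361*h^6 - 15.5482*h^5 - 6.6581*h^4 + 3.6984*h^3 + 21.1359*h^2 + 12.8898*h + 5.3361)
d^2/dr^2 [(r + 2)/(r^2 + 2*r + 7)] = 2*(4*(r + 1)^2*(r + 2) - (3*r + 4)*(r^2 + 2*r + 7))/(r^2 + 2*r + 7)^3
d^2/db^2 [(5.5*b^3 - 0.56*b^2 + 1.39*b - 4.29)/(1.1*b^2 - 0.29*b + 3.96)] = (-1.4210854715202e-14*b^5 - 3.5527136788005e-15*b^4 - 43.98438*b^3 - 54.40644*b^2 + 489.37482*b + 22.282062)/(1.331*b^6 - 1.0527*b^5 + 14.65233*b^4 - 7.603829*b^3 + 52.748388*b^2 - 13.642992*b + 62.099136)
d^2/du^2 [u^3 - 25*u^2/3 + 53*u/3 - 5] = 6*u - 50/3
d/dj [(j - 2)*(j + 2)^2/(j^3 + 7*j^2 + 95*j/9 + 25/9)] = 9*(45*j^4 + 262*j^3 + 733*j^2 + 1108*j + 660)/(81*j^6 + 1134*j^5 + 5679*j^4 + 12420*j^3 + 12175*j^2 + 4750*j + 625)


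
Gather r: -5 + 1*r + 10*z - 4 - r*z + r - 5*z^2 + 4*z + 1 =r*(2 - z) - 5*z^2 + 14*z - 8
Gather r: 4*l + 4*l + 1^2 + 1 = 8*l + 2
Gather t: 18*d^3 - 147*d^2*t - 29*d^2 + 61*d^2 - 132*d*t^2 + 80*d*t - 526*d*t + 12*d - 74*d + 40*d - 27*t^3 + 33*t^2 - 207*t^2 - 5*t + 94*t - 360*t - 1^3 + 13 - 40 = 18*d^3 + 32*d^2 - 22*d - 27*t^3 + t^2*(-132*d - 174) + t*(-147*d^2 - 446*d - 271) - 28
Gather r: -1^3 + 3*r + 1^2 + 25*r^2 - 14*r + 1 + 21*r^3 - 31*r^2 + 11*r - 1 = 21*r^3 - 6*r^2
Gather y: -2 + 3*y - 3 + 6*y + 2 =9*y - 3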